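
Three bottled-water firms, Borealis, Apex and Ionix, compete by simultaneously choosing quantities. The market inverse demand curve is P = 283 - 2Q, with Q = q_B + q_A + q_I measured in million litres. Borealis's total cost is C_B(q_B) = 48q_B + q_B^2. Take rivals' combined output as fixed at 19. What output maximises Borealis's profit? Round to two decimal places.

With rivals' combined output fixed at 19, Borealis's profit is π_B = (283 - 2·19 - 2q_B)q_B - (48q_B + q_B²) = (245 - 2q_B)q_B - (48q_B + q_B²).
∂π_B/∂q_B = 197 - 6q_B = 0, so q_B = 197/6.

32.83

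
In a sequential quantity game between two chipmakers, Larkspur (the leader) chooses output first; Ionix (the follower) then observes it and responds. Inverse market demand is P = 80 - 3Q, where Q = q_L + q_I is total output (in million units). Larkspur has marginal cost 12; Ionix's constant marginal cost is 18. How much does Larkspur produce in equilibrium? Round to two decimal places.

12.33

Solve by backward induction. Given q_L, the follower Ionix maximises π_I = (80 - 3q_L - 3q_I)q_I - 18q_I.
Setting the follower's marginal profit to zero, 62 - 3q_L - 6q_I = 0, i.e. q_I = (62 - 3q_L)/6.
Larkspur substitutes q_I(q_L) into its own profit: π_L = q_L(80 - 3q_L - (62 - 3q_L)/2) - 12q_L = (49 - (3/2)q_L)q_L - 12q_L.
Maximising: ∂π_L/∂q_L = 37 - 3q_L = 0, giving q_L = 37/3.
Then q_I = (62 - 3·(37/3))/6 = 25/6.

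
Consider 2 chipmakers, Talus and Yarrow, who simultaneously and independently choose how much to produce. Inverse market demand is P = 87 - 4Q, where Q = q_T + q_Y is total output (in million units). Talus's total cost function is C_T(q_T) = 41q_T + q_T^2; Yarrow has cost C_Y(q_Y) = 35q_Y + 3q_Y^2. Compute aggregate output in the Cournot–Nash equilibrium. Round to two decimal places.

Talus's profit: π_T = (87 - 4Q)q_T - (41q_T + q_T²). Setting ∂π_T/∂q_T = 0: 46 - 10q_T - 4(q_Y) = 0.
Yarrow's profit: π_Y = (87 - 4Q)q_Y - (35q_Y + 3q_Y²). Setting ∂π_Y/∂q_Y = 0: 52 - 14q_Y - 4(q_T) = 0.
Best responses: q_T = (46 - 4q_Y)/10, q_Y = (52 - 4q_T)/14.
Substituting one into the other gives q_T = 109/31 and q_Y = 84/31.
Total output Q = 109/31 + 84/31 = 193/31.

6.23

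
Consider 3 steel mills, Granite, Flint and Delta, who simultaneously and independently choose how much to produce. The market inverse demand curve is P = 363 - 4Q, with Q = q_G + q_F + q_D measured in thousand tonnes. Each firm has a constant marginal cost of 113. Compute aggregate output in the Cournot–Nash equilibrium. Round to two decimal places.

A representative firm's profit is π_i = q_i(363 - 4Q) - 113q_i.
First-order condition (treating rivals' output as given): 250 - 8q_i - 4·Σ_{j≠i} q_j = 0.
With identical firms every q_j equals q_i, so Σ_{j≠i} q_j = 2q_i and 250 = 16q_i, giving q_i = 125/8.
Total output Q = 125/8 + 125/8 + 125/8 = 375/8.

46.88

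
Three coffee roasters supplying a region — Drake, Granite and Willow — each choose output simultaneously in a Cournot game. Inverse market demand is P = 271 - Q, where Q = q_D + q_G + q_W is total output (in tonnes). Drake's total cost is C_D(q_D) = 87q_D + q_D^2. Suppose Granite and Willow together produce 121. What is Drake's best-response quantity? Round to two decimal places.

With rivals' combined output fixed at 121, Drake's profit is π_D = (271 - 121 - q_D)q_D - (87q_D + q_D²) = (150 - q_D)q_D - (87q_D + q_D²).
∂π_D/∂q_D = 63 - 4q_D = 0, so q_D = 63/4.

15.75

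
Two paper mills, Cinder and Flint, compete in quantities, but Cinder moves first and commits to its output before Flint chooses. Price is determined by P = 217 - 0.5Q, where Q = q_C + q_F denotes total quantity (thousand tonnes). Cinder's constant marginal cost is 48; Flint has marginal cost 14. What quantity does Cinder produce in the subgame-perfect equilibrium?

Solve by backward induction. Given q_C, the follower Flint maximises π_F = (217 - (1/2)q_C - (1/2)q_F)q_F - 14q_F.
Follower FOC: 203 - (1/2)q_C - q_F = 0, so q_F(q_C) = (203 - (1/2)q_C).
The leader anticipates this reaction. Substituting into P = 217 - 0.5Q gives P = 231/2 - (1/4)q_C, so π_C = (231/2 - (1/4)q_C)q_C - 48q_C.
Leader FOC: 135/2 - (1/2)q_C = 0, so q_C = 135.
Then q_F = (203 - (1/2)·135) = 271/2.

135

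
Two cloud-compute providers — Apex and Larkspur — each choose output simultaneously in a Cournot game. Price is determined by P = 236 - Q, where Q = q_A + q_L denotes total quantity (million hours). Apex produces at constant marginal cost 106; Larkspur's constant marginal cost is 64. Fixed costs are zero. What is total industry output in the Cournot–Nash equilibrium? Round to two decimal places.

100.67

Apex's profit: π_A = (236 - Q)q_A - (106q_A). Setting ∂π_A/∂q_A = 0: 130 - 2q_A - (q_L) = 0.
Larkspur's profit: π_L = (236 - Q)q_L - (64q_L). Setting ∂π_L/∂q_L = 0: 172 - 2q_L - (q_A) = 0.
So q_A = (130 - q_L)/2 and q_L = (172 - q_A)/2.
Substituting one into the other gives q_A = 88/3 and q_L = 214/3.
Total output Q = 88/3 + 214/3 = 302/3.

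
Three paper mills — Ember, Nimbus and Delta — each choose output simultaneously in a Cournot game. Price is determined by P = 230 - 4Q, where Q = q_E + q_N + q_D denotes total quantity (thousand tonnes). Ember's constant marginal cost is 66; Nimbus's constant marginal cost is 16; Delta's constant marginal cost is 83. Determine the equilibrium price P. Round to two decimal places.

98.75

Ember's profit: π_E = (230 - 4Q)q_E - (66q_E). Setting ∂π_E/∂q_E = 0: 164 - 8q_E - 4(q_N + q_D) = 0.
Nimbus's profit: π_N = (230 - 4Q)q_N - (16q_N). Setting ∂π_N/∂q_N = 0: 214 - 8q_N - 4(q_E + q_D) = 0.
Delta's profit: π_D = (230 - 4Q)q_D - (83q_D). Setting ∂π_D/∂q_D = 0: 147 - 8q_D - 4(q_E + q_N) = 0.
Adding the 3 conditions: 525 − 8Q − 8Q = 0, i.e. Q = 525/16.
Back-substituting: q_E = (164 − 525/4)/4 = 131/16, q_N = (214 − 525/4)/4 = 331/16, q_D = (147 − 525/4)/4 = 63/16.
Total output Q = 525/16, so price P = 230 - 4·(525/16) = 395/4.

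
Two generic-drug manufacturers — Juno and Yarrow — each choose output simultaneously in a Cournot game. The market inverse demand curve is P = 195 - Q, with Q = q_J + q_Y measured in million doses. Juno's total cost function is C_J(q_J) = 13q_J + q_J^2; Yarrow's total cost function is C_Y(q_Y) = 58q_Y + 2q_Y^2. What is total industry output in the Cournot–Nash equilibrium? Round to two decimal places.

57.43

Juno's profit: π_J = (195 - Q)q_J - (13q_J + q_J²). Setting ∂π_J/∂q_J = 0: 182 - 4q_J - (q_Y) = 0.
Yarrow's profit: π_Y = (195 - Q)q_Y - (58q_Y + 2q_Y²). Setting ∂π_Y/∂q_Y = 0: 137 - 6q_Y - (q_J) = 0.
So q_J = (182 - q_Y)/4 and q_Y = (137 - q_J)/6.
Solving the pair: q_J = 955/23, q_Y = 366/23.
Total output Q = 955/23 + 366/23 = 1321/23.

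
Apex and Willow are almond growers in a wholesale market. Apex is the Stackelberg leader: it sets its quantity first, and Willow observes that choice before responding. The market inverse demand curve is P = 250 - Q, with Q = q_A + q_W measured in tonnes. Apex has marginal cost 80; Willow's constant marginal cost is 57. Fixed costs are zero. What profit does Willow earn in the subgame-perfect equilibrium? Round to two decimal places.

3570.06

The follower Willow best-responds to any q_A: π_W = (250 - Q)q_W - 57q_W.
Setting the follower's marginal profit to zero, 193 - q_A - 2q_W = 0, i.e. q_W = (193 - q_A)/2.
The leader anticipates this reaction. Substituting into P = 250 - Q gives P = 307/2 - (1/2)q_A, so π_A = (307/2 - (1/2)q_A)q_A - 80q_A.
Maximising: ∂π_A/∂q_A = 147/2 - q_A = 0, giving q_A = 147/2.
Then q_W = (193 - 147/2)/2 = 239/4.
Price P = 250 - 533/4 = 467/4.
Willow's profit: (467/4 - 57)·(239/4) = 3570.0625.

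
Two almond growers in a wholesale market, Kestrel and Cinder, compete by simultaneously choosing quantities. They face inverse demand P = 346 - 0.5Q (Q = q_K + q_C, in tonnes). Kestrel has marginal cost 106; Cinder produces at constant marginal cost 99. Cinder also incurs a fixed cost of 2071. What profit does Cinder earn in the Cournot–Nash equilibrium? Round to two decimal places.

Kestrel's profit: π_K = (346 - 0.5Q)q_K - (106q_K). Setting ∂π_K/∂q_K = 0: 240 - q_K - (1/2)(q_C) = 0.
Cinder's first-order condition: 247 - q_C - (1/2)(q_K) = 0.
Best responses: q_K = (240 - (1/2)q_C), q_C = (247 - (1/2)q_K).
Solving the pair: q_K = 466/3, q_C = 508/3.
Price P = 346 - (1/2)·(974/3) = 551/3.
Cinder's profit: (551/3 - 99)·(508/3) - 2071 = 12265.8889.

12265.89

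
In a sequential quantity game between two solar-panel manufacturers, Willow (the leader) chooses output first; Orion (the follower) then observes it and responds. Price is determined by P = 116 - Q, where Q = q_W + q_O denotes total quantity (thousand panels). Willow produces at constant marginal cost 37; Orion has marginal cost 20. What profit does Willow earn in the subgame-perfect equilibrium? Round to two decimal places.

The follower Orion best-responds to any q_W: π_O = (116 - Q)q_O - 20q_O.
Setting the follower's marginal profit to zero, 96 - q_W - 2q_O = 0, i.e. q_O = (96 - q_W)/2.
The leader anticipates this reaction. Substituting into P = 116 - Q gives P = 68 - (1/2)q_W, so π_W = (68 - (1/2)q_W)q_W - 37q_W.
Maximising: ∂π_W/∂q_W = 31 - q_W = 0, giving q_W = 31.
Then q_O = (96 - 31)/2 = 65/2.
Price P = 116 - 127/2 = 105/2.
Willow's profit: (105/2 - 37)·31 = 961/2.

480.50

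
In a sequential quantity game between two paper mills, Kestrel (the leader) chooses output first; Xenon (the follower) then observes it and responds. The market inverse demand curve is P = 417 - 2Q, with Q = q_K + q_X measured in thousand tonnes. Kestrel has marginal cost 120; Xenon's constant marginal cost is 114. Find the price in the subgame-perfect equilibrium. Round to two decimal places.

192.75

The follower Xenon best-responds to any q_K: π_X = (417 - 2Q)q_X - 114q_X.
Follower FOC: 303 - 2q_K - 4q_X = 0, so q_X(q_K) = (303 - 2q_K)/4.
Kestrel substitutes q_X(q_K) into its own profit: π_K = q_K(417 - 2q_K - (303 - 2q_K)/2) - 120q_K = (531/2 - q_K)q_K - 120q_K.
Leader FOC: 291/2 - 2q_K = 0, so q_K = 291/4.
Then q_X = (303 - 2·(291/4))/4 = 315/8.
Total output Q = 897/8, so price P = 417 - 2·(897/8) = 771/4.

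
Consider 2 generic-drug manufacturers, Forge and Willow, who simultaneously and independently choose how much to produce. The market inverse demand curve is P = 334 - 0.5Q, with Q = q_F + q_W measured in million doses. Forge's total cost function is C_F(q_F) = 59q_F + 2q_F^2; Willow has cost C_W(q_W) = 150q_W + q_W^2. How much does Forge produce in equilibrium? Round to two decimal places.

49.69

Forge's profit: π_F = (334 - 0.5Q)q_F - (59q_F + 2q_F²). Setting ∂π_F/∂q_F = 0: 275 - 5q_F - (1/2)(q_W) = 0.
Willow's profit: π_W = (334 - 0.5Q)q_W - (150q_W + q_W²). Setting ∂π_W/∂q_W = 0: 184 - 3q_W - (1/2)(q_F) = 0.
Best responses: q_F = (275 - (1/2)q_W)/5, q_W = (184 - (1/2)q_F)/3.
Solving the pair: q_F = 49.6949, q_W = 53.0508.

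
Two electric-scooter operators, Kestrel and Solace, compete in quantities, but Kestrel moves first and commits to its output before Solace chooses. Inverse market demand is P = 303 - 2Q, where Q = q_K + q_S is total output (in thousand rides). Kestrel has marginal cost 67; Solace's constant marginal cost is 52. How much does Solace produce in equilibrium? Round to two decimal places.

The follower Solace best-responds to any q_K: π_S = (303 - 2Q)q_S - 52q_S.
Setting the follower's marginal profit to zero, 251 - 2q_K - 4q_S = 0, i.e. q_S = (251 - 2q_K)/4.
Kestrel substitutes q_S(q_K) into its own profit: π_K = q_K(303 - 2q_K - (251 - 2q_K)/2) - 67q_K = (355/2 - q_K)q_K - 67q_K.
Maximising: ∂π_K/∂q_K = 221/2 - 2q_K = 0, giving q_K = 221/4.
Then q_S = (251 - 2·(221/4))/4 = 281/8.

35.13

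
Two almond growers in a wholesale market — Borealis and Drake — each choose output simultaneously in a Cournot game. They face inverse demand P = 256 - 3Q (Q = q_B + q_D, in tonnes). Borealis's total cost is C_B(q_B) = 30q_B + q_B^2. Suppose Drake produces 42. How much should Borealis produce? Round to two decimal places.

With the rival's output fixed at 42, Borealis's profit is π_B = (256 - 3·42 - 3q_B)q_B - (30q_B + q_B²) = (130 - 3q_B)q_B - (30q_B + q_B²).
∂π_B/∂q_B = 100 - 8q_B = 0, so q_B = 25/2.

12.50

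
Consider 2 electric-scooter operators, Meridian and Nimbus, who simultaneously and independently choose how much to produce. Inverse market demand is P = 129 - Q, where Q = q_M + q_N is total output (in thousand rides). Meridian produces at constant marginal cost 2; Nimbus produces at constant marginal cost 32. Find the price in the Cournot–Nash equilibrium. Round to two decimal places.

54.33

Meridian's profit: π_M = (129 - Q)q_M - (2q_M). Setting ∂π_M/∂q_M = 0: 127 - 2q_M - (q_N) = 0.
Nimbus's profit: π_N = (129 - Q)q_N - (32q_N). Setting ∂π_N/∂q_N = 0: 97 - 2q_N - (q_M) = 0.
So q_M = (127 - q_N)/2 and q_N = (97 - q_M)/2.
Substituting one into the other gives q_M = 157/3 and q_N = 67/3.
Total output Q = 224/3, so price P = 129 - 224/3 = 163/3.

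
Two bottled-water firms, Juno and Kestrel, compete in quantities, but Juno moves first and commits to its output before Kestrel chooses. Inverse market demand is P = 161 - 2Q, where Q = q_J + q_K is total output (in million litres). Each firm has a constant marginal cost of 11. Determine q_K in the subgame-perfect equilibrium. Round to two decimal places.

The follower Kestrel best-responds to any q_J: π_K = (161 - 2Q)q_K - 11q_K.
Setting the follower's marginal profit to zero, 150 - 2q_J - 4q_K = 0, i.e. q_K = (150 - 2q_J)/4.
Juno substitutes q_K(q_J) into its own profit: π_J = q_J(161 - 2q_J - (150 - 2q_J)/2) - 11q_J = (86 - q_J)q_J - 11q_J.
Maximising: ∂π_J/∂q_J = 75 - 2q_J = 0, giving q_J = 75/2.
Then q_K = (150 - 2·(75/2))/4 = 75/4.

18.75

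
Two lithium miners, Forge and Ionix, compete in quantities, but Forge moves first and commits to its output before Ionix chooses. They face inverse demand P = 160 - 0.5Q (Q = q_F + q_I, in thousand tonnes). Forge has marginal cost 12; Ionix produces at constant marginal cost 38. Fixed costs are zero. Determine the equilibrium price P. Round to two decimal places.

55.50

Solve by backward induction. Given q_F, the follower Ionix maximises π_I = (160 - (1/2)q_F - (1/2)q_I)q_I - 38q_I.
Follower FOC: 122 - (1/2)q_F - q_I = 0, so q_I(q_F) = (122 - (1/2)q_F).
The leader anticipates this reaction. Substituting into P = 160 - 0.5Q gives P = 99 - (1/4)q_F, so π_F = (99 - (1/4)q_F)q_F - 12q_F.
The leader's first-order condition 87 - (1/2)q_F = 0 yields q_F = 174.
Then q_I = (122 - (1/2)·174) = 35.
Total output Q = 209, so price P = 160 - (1/2)·209 = 111/2.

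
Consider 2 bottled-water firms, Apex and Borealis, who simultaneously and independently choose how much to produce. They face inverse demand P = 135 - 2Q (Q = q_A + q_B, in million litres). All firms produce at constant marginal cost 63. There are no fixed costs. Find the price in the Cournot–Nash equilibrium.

87

Each firm earns π_i = (135 - 2Q)q_i - 63q_i.
First-order condition (treating rivals' output as given): 72 - 4q_i - 2q_j = 0.
By symmetry each firm produces the same amount; substituting q_j = q_i yields q_i = 72/6 = 12.
Total output Q = 24, so price P = 135 - 2·24 = 87.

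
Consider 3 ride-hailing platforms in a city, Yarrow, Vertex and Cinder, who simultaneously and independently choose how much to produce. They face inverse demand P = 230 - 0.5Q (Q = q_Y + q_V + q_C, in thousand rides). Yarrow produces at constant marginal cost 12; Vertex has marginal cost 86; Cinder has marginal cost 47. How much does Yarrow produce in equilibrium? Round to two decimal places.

163.50

Yarrow's profit: π_Y = (230 - 0.5Q)q_Y - (12q_Y). Setting ∂π_Y/∂q_Y = 0: 218 - q_Y - (1/2)(q_V + q_C) = 0.
Vertex's first-order condition: 144 - q_V - (1/2)(q_Y + q_C) = 0.
Cinder's profit: π_C = (230 - 0.5Q)q_C - (47q_C). Setting ∂π_C/∂q_C = 0: 183 - q_C - (1/2)(q_Y + q_V) = 0.
Adding the 3 conditions: 545 − Q − Q = 0, i.e. Q = 545/2.
Back-substituting: q_Y = (218 − 545/4)/(1/2) = 327/2, q_V = (144 − 545/4)/(1/2) = 31/2, q_C = (183 − 545/4)/(1/2) = 187/2.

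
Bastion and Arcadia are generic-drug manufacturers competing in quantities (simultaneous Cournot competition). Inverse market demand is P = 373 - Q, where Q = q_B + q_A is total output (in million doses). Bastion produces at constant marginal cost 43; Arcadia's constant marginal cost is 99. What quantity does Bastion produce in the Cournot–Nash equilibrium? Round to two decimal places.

Bastion's profit: π_B = (373 - Q)q_B - (43q_B). Setting ∂π_B/∂q_B = 0: 330 - 2q_B - (q_A) = 0.
Arcadia's first-order condition: 274 - 2q_A - (q_B) = 0.
Rearranging gives the reaction functions q_B = (330 - q_A)/2 and q_A = (274 - q_B)/2.
Solving the pair: q_B = 386/3, q_A = 218/3.

128.67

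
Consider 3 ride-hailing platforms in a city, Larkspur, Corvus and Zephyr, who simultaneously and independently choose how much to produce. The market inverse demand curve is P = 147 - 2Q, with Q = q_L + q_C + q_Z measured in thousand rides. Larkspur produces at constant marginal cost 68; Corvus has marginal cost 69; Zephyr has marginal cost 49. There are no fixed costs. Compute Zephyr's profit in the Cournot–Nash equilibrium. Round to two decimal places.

Larkspur's profit: π_L = (147 - 2Q)q_L - (68q_L). Setting ∂π_L/∂q_L = 0: 79 - 4q_L - 2(q_C + q_Z) = 0.
Corvus's first-order condition: 78 - 4q_C - 2(q_L + q_Z) = 0.
Zephyr's first-order condition: 98 - 4q_Z - 2(q_L + q_C) = 0.
Summing all 3 equations gives 255 − 8Q = 0, hence Q = 255/8.
Back-substituting: q_L = (79 − 255/4)/2 = 61/8, q_C = (78 − 255/4)/2 = 57/8, q_Z = (98 − 255/4)/2 = 137/8.
Price P = 147 - 2·(255/8) = 333/4.
Zephyr's profit: (333/4 - 49)·(137/8) = 586.5313.

586.53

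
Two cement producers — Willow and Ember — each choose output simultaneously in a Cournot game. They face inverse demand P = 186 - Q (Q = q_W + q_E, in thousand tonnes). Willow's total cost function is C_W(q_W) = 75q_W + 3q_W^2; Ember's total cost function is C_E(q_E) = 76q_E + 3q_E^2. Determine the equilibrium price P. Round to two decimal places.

161.44

Willow's profit: π_W = (186 - Q)q_W - (75q_W + 3q_W²). Setting ∂π_W/∂q_W = 0: 111 - 8q_W - (q_E) = 0.
Ember's profit: π_E = (186 - Q)q_E - (76q_E + 3q_E²). Setting ∂π_E/∂q_E = 0: 110 - 8q_E - (q_W) = 0.
So q_W = (111 - q_E)/8 and q_E = (110 - q_W)/8.
Substituting one into the other gives q_W = 778/63 and q_E = 769/63.
Total output Q = 221/9, so price P = 186 - 221/9 = 1453/9.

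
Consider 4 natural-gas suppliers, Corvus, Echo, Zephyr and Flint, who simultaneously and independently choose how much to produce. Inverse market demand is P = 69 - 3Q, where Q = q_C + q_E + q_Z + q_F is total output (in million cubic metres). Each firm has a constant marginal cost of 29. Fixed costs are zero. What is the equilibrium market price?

Each firm earns π_i = (69 - 3Q)q_i - 29q_i.
First-order condition (treating rivals' output as given): 40 - 6q_i - 3·Σ_{j≠i} q_j = 0.
By symmetry each firm produces the same amount; substituting Σ_{j≠i} q_j = 3q_i yields q_i = 40/15 = 8/3.
Total output Q = 32/3, so price P = 69 - 3·(32/3) = 37.

37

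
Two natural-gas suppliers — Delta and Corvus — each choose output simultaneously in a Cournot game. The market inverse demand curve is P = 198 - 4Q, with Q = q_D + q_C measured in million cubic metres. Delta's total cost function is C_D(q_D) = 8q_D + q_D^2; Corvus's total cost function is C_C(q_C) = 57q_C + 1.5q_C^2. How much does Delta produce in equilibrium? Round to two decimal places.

16.23

Delta's profit: π_D = (198 - 4Q)q_D - (8q_D + q_D²). Setting ∂π_D/∂q_D = 0: 190 - 10q_D - 4(q_C) = 0.
Corvus's profit: π_C = (198 - 4Q)q_C - (57q_C + (3/2)q_C²). Setting ∂π_C/∂q_C = 0: 141 - 11q_C - 4(q_D) = 0.
So q_D = (190 - 4q_C)/10 and q_C = (141 - 4q_D)/11.
Solving the pair: q_D = 763/47, q_C = 325/47.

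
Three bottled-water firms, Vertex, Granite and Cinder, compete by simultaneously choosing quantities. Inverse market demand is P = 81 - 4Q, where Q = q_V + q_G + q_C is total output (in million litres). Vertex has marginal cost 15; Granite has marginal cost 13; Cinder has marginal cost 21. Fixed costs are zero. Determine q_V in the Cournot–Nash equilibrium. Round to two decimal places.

Vertex's profit: π_V = (81 - 4Q)q_V - (15q_V). Setting ∂π_V/∂q_V = 0: 66 - 8q_V - 4(q_G + q_C) = 0.
Granite's first-order condition: 68 - 8q_G - 4(q_V + q_C) = 0.
Cinder's profit: π_C = (81 - 4Q)q_C - (21q_C). Setting ∂π_C/∂q_C = 0: 60 - 8q_C - 4(q_V + q_G) = 0.
Summing all 3 equations gives 194 − 16Q = 0, hence Q = 97/8.
Back-substituting: q_V = (66 − 97/2)/4 = 35/8, q_G = (68 − 97/2)/4 = 39/8, q_C = (60 − 97/2)/4 = 23/8.

4.38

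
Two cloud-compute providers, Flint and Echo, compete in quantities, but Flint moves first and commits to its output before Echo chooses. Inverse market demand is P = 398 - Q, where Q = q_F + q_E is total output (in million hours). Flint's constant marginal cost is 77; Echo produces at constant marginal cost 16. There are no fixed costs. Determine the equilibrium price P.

Solve by backward induction. Given q_F, the follower Echo maximises π_E = (398 - q_F - q_E)q_E - 16q_E.
Follower FOC: 382 - q_F - 2q_E = 0, so q_E(q_F) = (382 - q_F)/2.
Flint substitutes q_E(q_F) into its own profit: π_F = q_F(398 - q_F - (382 - q_F)/2) - 77q_F = (207 - (1/2)q_F)q_F - 77q_F.
Maximising: ∂π_F/∂q_F = 130 - q_F = 0, giving q_F = 130.
Then q_E = (382 - 130)/2 = 126.
Total output Q = 256, so price P = 398 - 256 = 142.

142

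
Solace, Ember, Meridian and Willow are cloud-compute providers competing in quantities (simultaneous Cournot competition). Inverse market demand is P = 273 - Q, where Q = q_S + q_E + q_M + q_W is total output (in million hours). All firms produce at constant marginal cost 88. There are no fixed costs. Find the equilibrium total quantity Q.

A representative firm's profit is π_i = q_i(273 - Q) - 88q_i.
Setting ∂π_i/∂q_i = 0 with rivals' quantities fixed: 185 - 2q_i - Σ_{j≠i} q_j = 0.
With identical firms every q_j equals q_i, so Σ_{j≠i} q_j = 3q_i and 185 = 5q_i, giving q_i = 37.
Total output Q = 37 + 37 + 37 + 37 = 148.

148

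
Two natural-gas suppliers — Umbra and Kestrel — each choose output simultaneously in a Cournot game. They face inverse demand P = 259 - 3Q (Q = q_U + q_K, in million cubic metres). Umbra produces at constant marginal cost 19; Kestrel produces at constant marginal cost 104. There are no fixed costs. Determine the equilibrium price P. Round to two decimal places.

Umbra's profit: π_U = (259 - 3Q)q_U - (19q_U). Setting ∂π_U/∂q_U = 0: 240 - 6q_U - 3(q_K) = 0.
Kestrel's profit: π_K = (259 - 3Q)q_K - (104q_K). Setting ∂π_K/∂q_K = 0: 155 - 6q_K - 3(q_U) = 0.
Rearranging gives the reaction functions q_U = (240 - 3q_K)/6 and q_K = (155 - 3q_U)/6.
Substituting one into the other gives q_U = 325/9 and q_K = 70/9.
Total output Q = 395/9, so price P = 259 - 3·(395/9) = 382/3.

127.33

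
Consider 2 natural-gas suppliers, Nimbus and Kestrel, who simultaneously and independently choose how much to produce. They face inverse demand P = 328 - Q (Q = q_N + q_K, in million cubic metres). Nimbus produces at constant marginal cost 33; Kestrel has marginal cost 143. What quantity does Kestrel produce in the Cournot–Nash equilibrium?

25

Nimbus's profit: π_N = (328 - Q)q_N - (33q_N). Setting ∂π_N/∂q_N = 0: 295 - 2q_N - (q_K) = 0.
Kestrel's profit: π_K = (328 - Q)q_K - (143q_K). Setting ∂π_K/∂q_K = 0: 185 - 2q_K - (q_N) = 0.
So q_N = (295 - q_K)/2 and q_K = (185 - q_N)/2.
Substituting one into the other gives q_N = 135 and q_K = 25.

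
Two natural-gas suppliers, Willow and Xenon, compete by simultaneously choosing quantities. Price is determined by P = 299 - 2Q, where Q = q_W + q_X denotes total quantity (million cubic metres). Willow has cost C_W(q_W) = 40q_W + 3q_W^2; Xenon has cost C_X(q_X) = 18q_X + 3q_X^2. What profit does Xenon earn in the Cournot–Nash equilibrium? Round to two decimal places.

Willow's profit: π_W = (299 - 2Q)q_W - (40q_W + 3q_W²). Setting ∂π_W/∂q_W = 0: 259 - 10q_W - 2(q_X) = 0.
Xenon's first-order condition: 281 - 10q_X - 2(q_W) = 0.
So q_W = (259 - 2q_X)/10 and q_X = (281 - 2q_W)/10.
Substituting one into the other gives q_W = 169/8 and q_X = 191/8.
Price P = 299 - 2·45 = 209.
Xenon's profit: 209·(191/8) - 18·(191/8) - 3(191/8)² = 2850.0781.

2850.08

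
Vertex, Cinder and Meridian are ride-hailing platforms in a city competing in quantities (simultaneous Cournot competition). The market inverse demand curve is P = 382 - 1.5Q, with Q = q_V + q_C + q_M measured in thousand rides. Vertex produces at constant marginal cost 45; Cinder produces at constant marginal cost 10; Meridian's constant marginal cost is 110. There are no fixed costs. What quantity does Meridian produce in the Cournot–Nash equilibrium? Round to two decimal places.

Vertex's profit: π_V = (382 - 1.5Q)q_V - (45q_V). Setting ∂π_V/∂q_V = 0: 337 - 3q_V - (3/2)(q_C + q_M) = 0.
Cinder's profit: π_C = (382 - 1.5Q)q_C - (10q_C). Setting ∂π_C/∂q_C = 0: 372 - 3q_C - (3/2)(q_V + q_M) = 0.
Meridian's first-order condition: 272 - 3q_M - (3/2)(q_V + q_C) = 0.
Adding the 3 conditions: 981 − 3Q − 3Q = 0, i.e. Q = 327/2.
Back-substituting: q_V = (337 − 981/4)/(3/2) = 367/6, q_C = (372 − 981/4)/(3/2) = 169/2, q_M = (272 − 981/4)/(3/2) = 107/6.

17.83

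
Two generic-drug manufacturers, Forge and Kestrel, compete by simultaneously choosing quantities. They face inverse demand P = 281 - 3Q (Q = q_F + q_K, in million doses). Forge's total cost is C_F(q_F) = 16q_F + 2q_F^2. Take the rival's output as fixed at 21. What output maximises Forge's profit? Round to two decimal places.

20.20

With the rival's output fixed at 21, Forge's profit is π_F = (281 - 3·21 - 3q_F)q_F - (16q_F + 2q_F²) = (218 - 3q_F)q_F - (16q_F + 2q_F²).
∂π_F/∂q_F = 202 - 10q_F = 0, so q_F = 101/5.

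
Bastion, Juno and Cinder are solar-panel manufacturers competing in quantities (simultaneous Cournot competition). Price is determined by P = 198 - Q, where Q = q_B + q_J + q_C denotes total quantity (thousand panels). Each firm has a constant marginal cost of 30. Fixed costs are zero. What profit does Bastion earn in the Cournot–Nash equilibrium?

Each firm earns π_i = (198 - Q)q_i - 30q_i.
First-order condition (treating rivals' output as given): 168 - 2q_i - Σ_{j≠i} q_j = 0.
With identical firms every q_j equals q_i, so Σ_{j≠i} q_j = 2q_i and 168 = 4q_i, giving q_i = 42.
Price P = 198 - 126 = 72.
Bastion's profit: (72 - 30)·42 = 1764.

1764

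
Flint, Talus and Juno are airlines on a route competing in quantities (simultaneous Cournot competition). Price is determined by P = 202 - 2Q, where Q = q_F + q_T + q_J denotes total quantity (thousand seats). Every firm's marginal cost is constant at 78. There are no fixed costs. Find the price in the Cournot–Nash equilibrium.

Each firm earns π_i = (202 - 2Q)q_i - 78q_i.
First-order condition (treating rivals' output as given): 124 - 4q_i - 2·Σ_{j≠i} q_j = 0.
With identical firms every q_j equals q_i, so Σ_{j≠i} q_j = 2q_i and 124 = 8q_i, giving q_i = 31/2.
Total output Q = 93/2, so price P = 202 - 2·(93/2) = 109.

109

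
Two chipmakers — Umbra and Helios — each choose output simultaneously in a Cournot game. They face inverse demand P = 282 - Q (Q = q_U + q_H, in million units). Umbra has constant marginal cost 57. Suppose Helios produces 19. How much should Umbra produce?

103

With the rival's output fixed at 19, Umbra's profit is π_U = (282 - 19 - q_U)q_U - (57q_U) = (263 - q_U)q_U - (57q_U).
∂π_U/∂q_U = 206 - 2q_U = 0, so q_U = 103.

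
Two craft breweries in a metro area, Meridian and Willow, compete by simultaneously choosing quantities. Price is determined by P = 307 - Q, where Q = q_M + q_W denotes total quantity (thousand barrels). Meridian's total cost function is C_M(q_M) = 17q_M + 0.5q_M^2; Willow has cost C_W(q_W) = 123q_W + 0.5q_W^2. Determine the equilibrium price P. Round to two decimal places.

Meridian's profit: π_M = (307 - Q)q_M - (17q_M + (1/2)q_M²). Setting ∂π_M/∂q_M = 0: 290 - 3q_M - (q_W) = 0.
Willow's profit: π_W = (307 - Q)q_W - (123q_W + (1/2)q_W²). Setting ∂π_W/∂q_W = 0: 184 - 3q_W - (q_M) = 0.
Best responses: q_M = (290 - q_W)/3, q_W = (184 - q_M)/3.
Solving the pair: q_M = 343/4, q_W = 131/4.
Total output Q = 237/2, so price P = 307 - 237/2 = 377/2.

188.50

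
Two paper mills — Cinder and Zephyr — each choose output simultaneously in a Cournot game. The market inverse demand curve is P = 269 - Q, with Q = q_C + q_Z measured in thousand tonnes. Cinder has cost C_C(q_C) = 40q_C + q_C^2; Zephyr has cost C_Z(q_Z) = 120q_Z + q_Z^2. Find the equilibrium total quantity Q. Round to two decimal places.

75.60

Cinder's profit: π_C = (269 - Q)q_C - (40q_C + q_C²). Setting ∂π_C/∂q_C = 0: 229 - 4q_C - (q_Z) = 0.
Zephyr's first-order condition: 149 - 4q_Z - (q_C) = 0.
Rearranging gives the reaction functions q_C = (229 - q_Z)/4 and q_Z = (149 - q_C)/4.
Substituting one into the other gives q_C = 767/15 and q_Z = 367/15.
Total output Q = 767/15 + 367/15 = 378/5.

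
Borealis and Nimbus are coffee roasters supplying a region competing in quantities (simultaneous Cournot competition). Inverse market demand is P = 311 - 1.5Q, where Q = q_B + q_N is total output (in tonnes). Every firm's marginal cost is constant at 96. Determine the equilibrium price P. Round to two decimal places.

Each firm earns π_i = (311 - 1.5Q)q_i - 96q_i.
Setting ∂π_i/∂q_i = 0 with rivals' quantities fixed: 215 - 3q_i - (3/2)q_j = 0.
By symmetry each firm produces the same amount; substituting q_j = q_i yields q_i = 215/(9/2) = 430/9.
Total output Q = 860/9, so price P = 311 - (3/2)·(860/9) = 503/3.

167.67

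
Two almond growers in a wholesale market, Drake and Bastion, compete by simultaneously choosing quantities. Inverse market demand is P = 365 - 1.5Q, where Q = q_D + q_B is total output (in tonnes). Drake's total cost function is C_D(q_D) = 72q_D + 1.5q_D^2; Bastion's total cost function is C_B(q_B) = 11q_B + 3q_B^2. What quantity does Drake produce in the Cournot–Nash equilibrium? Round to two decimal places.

Drake's profit: π_D = (365 - 1.5Q)q_D - (72q_D + (3/2)q_D²). Setting ∂π_D/∂q_D = 0: 293 - 6q_D - (3/2)(q_B) = 0.
Bastion's profit: π_B = (365 - 1.5Q)q_B - (11q_B + 3q_B²). Setting ∂π_B/∂q_B = 0: 354 - 9q_B - (3/2)(q_D) = 0.
Best responses: q_D = (293 - (3/2)q_B)/6, q_B = (354 - (3/2)q_D)/9.
Solving the pair: q_D = 936/23, q_B = 32.5507.

40.70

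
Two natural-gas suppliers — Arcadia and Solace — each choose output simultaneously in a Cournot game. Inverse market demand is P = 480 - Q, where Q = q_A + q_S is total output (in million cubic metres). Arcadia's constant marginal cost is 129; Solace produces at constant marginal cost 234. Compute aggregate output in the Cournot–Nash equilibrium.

Arcadia's profit: π_A = (480 - Q)q_A - (129q_A). Setting ∂π_A/∂q_A = 0: 351 - 2q_A - (q_S) = 0.
Solace's first-order condition: 246 - 2q_S - (q_A) = 0.
Rearranging gives the reaction functions q_A = (351 - q_S)/2 and q_S = (246 - q_A)/2.
Solving the pair: q_A = 152, q_S = 47.
Total output Q = 152 + 47 = 199.

199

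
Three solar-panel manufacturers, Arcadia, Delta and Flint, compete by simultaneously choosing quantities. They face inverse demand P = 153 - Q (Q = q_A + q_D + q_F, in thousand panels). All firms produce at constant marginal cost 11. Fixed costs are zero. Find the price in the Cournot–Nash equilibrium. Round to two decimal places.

46.50

A representative firm's profit is π_i = q_i(153 - Q) - 11q_i.
First-order condition (treating rivals' output as given): 142 - 2q_i - Σ_{j≠i} q_j = 0.
By symmetry each firm produces the same amount; substituting Σ_{j≠i} q_j = 2q_i yields q_i = 142/4 = 71/2.
Total output Q = 213/2, so price P = 153 - 213/2 = 93/2.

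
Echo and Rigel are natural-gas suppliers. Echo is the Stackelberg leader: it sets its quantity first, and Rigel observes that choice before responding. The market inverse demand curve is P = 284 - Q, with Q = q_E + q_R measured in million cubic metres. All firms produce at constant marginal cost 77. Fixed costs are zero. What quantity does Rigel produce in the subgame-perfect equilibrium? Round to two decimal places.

The follower Rigel best-responds to any q_E: π_R = (284 - Q)q_R - 77q_R.
∂π_R/∂q_R = 207 - q_E - 2q_R = 0 gives the reaction function q_R = (207 - q_E)/2.
The leader anticipates this reaction. Substituting into P = 284 - Q gives P = 361/2 - (1/2)q_E, so π_E = (361/2 - (1/2)q_E)q_E - 77q_E.
Leader FOC: 207/2 - q_E = 0, so q_E = 207/2.
Then q_R = (207 - 207/2)/2 = 207/4.

51.75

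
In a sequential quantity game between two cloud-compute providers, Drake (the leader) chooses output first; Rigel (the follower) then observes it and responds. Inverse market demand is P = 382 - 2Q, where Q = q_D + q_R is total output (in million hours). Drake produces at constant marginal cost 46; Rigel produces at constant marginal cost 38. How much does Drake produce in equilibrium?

Solve by backward induction. Given q_D, the follower Rigel maximises π_R = (382 - 2q_D - 2q_R)q_R - 38q_R.
Setting the follower's marginal profit to zero, 344 - 2q_D - 4q_R = 0, i.e. q_R = (344 - 2q_D)/4.
Drake substitutes q_R(q_D) into its own profit: π_D = q_D(382 - 2q_D - (344 - 2q_D)/2) - 46q_D = (210 - q_D)q_D - 46q_D.
The leader's first-order condition 164 - 2q_D = 0 yields q_D = 82.
Then q_R = (344 - 2·82)/4 = 45.

82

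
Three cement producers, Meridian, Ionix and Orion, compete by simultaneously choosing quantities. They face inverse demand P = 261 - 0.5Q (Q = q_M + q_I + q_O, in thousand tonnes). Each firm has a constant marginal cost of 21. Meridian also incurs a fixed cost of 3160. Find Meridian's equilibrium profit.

A representative firm's profit is π_i = q_i(261 - 0.5Q) - 21q_i.
First-order condition (treating rivals' output as given): 240 - q_i - (1/2)·Σ_{j≠i} q_j = 0.
With identical firms every q_j equals q_i, so Σ_{j≠i} q_j = 2q_i and 240 = 2q_i, giving q_i = 120.
Price P = 261 - (1/2)·360 = 81.
Meridian's profit: (81 - 21)·120 - 3160 = 4040.

4040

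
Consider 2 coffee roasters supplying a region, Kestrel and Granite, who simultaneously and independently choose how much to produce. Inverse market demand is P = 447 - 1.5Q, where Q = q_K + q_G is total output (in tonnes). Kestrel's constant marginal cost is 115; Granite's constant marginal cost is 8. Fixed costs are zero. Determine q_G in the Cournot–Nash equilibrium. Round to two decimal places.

121.33

Kestrel's profit: π_K = (447 - 1.5Q)q_K - (115q_K). Setting ∂π_K/∂q_K = 0: 332 - 3q_K - (3/2)(q_G) = 0.
Granite's first-order condition: 439 - 3q_G - (3/2)(q_K) = 0.
So q_K = (332 - (3/2)q_G)/3 and q_G = (439 - (3/2)q_K)/3.
Substituting one into the other gives q_K = 50 and q_G = 364/3.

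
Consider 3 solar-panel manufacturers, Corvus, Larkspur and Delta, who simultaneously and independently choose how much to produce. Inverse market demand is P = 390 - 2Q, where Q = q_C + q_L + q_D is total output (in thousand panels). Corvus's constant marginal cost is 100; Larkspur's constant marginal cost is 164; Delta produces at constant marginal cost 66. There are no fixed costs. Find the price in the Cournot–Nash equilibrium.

180

Corvus's profit: π_C = (390 - 2Q)q_C - (100q_C). Setting ∂π_C/∂q_C = 0: 290 - 4q_C - 2(q_L + q_D) = 0.
Larkspur's first-order condition: 226 - 4q_L - 2(q_C + q_D) = 0.
Delta's profit: π_D = (390 - 2Q)q_D - (66q_D). Setting ∂π_D/∂q_D = 0: 324 - 4q_D - 2(q_C + q_L) = 0.
Summing all 3 equations gives 840 − 8Q = 0, hence Q = 105.
Back-substituting: q_C = (290 − 210)/2 = 40, q_L = (226 − 210)/2 = 8, q_D = (324 − 210)/2 = 57.
Total output Q = 105, so price P = 390 - 2·105 = 180.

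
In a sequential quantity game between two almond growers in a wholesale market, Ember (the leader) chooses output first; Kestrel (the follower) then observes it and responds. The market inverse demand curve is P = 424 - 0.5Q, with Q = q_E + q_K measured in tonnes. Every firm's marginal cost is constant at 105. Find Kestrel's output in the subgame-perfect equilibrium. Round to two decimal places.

Solve by backward induction. Given q_E, the follower Kestrel maximises π_K = (424 - (1/2)q_E - (1/2)q_K)q_K - 105q_K.
Setting the follower's marginal profit to zero, 319 - (1/2)q_E - q_K = 0, i.e. q_K = (319 - (1/2)q_E).
Ember substitutes q_K(q_E) into its own profit: π_E = q_E(424 - (1/2)q_E - (319 - (1/2)q_E)/2) - 105q_E = (529/2 - (1/4)q_E)q_E - 105q_E.
Leader FOC: 319/2 - (1/2)q_E = 0, so q_E = 319.
Then q_K = (319 - (1/2)·319) = 319/2.

159.50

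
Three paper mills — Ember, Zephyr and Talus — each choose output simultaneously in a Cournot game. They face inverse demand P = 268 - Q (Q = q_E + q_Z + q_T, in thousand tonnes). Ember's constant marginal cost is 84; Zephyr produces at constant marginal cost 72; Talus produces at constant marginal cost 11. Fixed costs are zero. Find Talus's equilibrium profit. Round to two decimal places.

Ember's profit: π_E = (268 - Q)q_E - (84q_E). Setting ∂π_E/∂q_E = 0: 184 - 2q_E - (q_Z + q_T) = 0.
Zephyr's profit: π_Z = (268 - Q)q_Z - (72q_Z). Setting ∂π_Z/∂q_Z = 0: 196 - 2q_Z - (q_E + q_T) = 0.
Talus's first-order condition: 257 - 2q_T - (q_E + q_Z) = 0.
Summing all 3 equations gives 637 − 4Q = 0, hence Q = 637/4.
Back-substituting: q_E = (184 − 637/4) = 99/4, q_Z = (196 − 637/4) = 147/4, q_T = (257 − 637/4) = 391/4.
Price P = 268 - 637/4 = 435/4.
Talus's profit: (435/4 - 11)·(391/4) = 9555.0625.

9555.06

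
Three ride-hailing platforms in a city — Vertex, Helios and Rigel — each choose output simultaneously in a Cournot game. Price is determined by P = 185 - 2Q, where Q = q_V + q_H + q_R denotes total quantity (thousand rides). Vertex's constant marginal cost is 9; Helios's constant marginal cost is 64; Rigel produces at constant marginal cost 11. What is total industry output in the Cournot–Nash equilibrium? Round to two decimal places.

58.88

Vertex's profit: π_V = (185 - 2Q)q_V - (9q_V). Setting ∂π_V/∂q_V = 0: 176 - 4q_V - 2(q_H + q_R) = 0.
Helios's profit: π_H = (185 - 2Q)q_H - (64q_H). Setting ∂π_H/∂q_H = 0: 121 - 4q_H - 2(q_V + q_R) = 0.
Rigel's first-order condition: 174 - 4q_R - 2(q_V + q_H) = 0.
Summing all 3 equations gives 471 − 8Q = 0, hence Q = 471/8.
Back-substituting: q_V = (176 − 471/4)/2 = 233/8, q_H = (121 − 471/4)/2 = 13/8, q_R = (174 − 471/4)/2 = 225/8.
Total output Q = 233/8 + 13/8 + 225/8 = 471/8.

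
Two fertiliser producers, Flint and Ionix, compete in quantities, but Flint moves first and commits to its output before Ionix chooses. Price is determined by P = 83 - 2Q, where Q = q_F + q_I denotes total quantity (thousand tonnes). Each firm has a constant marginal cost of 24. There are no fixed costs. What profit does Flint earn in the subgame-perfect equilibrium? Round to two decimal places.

217.56

Solve by backward induction. Given q_F, the follower Ionix maximises π_I = (83 - 2q_F - 2q_I)q_I - 24q_I.
∂π_I/∂q_I = 59 - 2q_F - 4q_I = 0 gives the reaction function q_I = (59 - 2q_F)/4.
The leader anticipates this reaction. Substituting into P = 83 - 2Q gives P = 107/2 - q_F, so π_F = (107/2 - q_F)q_F - 24q_F.
The leader's first-order condition 59/2 - 2q_F = 0 yields q_F = 59/4.
Then q_I = (59 - 2·(59/4))/4 = 59/8.
Price P = 83 - 2·(177/8) = 155/4.
Flint's profit: (155/4 - 24)·(59/4) = 217.5625.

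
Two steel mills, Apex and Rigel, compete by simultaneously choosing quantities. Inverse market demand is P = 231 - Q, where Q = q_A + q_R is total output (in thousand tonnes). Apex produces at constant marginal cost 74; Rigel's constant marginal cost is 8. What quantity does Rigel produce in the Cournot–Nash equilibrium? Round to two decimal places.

96.33

Apex's profit: π_A = (231 - Q)q_A - (74q_A). Setting ∂π_A/∂q_A = 0: 157 - 2q_A - (q_R) = 0.
Rigel's profit: π_R = (231 - Q)q_R - (8q_R). Setting ∂π_R/∂q_R = 0: 223 - 2q_R - (q_A) = 0.
So q_A = (157 - q_R)/2 and q_R = (223 - q_A)/2.
Substituting one into the other gives q_A = 91/3 and q_R = 289/3.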